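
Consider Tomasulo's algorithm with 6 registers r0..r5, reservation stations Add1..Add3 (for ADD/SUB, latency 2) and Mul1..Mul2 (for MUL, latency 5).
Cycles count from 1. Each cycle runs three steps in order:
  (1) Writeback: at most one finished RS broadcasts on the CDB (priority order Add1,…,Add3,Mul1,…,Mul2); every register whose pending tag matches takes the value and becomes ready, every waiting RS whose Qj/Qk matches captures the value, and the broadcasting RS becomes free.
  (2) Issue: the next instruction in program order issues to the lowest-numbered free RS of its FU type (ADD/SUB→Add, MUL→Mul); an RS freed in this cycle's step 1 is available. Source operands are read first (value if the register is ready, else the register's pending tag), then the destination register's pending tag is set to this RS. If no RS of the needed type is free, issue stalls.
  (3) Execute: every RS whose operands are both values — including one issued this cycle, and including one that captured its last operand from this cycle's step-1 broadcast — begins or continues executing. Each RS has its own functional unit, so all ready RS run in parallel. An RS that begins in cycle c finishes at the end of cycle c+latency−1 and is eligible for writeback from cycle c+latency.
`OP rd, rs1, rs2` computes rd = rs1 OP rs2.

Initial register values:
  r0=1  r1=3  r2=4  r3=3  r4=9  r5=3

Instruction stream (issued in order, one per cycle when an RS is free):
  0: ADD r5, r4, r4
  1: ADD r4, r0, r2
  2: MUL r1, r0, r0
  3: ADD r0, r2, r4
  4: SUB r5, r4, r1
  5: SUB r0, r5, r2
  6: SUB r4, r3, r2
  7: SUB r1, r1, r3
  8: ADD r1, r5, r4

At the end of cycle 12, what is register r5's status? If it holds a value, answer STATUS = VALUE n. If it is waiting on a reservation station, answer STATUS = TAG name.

STATUS = VALUE 4

  c1: issue ADD r5<-Add1  regs: r0:1,r1:3,r2:4,r3:3,r4:9,r5:Add1
  c2: issue ADD r4<-Add2  regs: r0:1,r1:3,r2:4,r3:3,r4:Add2,r5:Add1
  c3: CDB Add1=18; issue MUL r1<-Mul1  regs: r0:1,r1:Mul1,r2:4,r3:3,r4:Add2,r5:18
  c4: CDB Add2=5; issue ADD r0<-Add1  regs: r0:Add1,r1:Mul1,r2:4,r3:3,r4:5,r5:18
  c5: issue SUB r5<-Add2  regs: r0:Add1,r1:Mul1,r2:4,r3:3,r4:5,r5:Add2
  c6: CDB Add1=9; issue SUB r0<-Add1  regs: r0:Add1,r1:Mul1,r2:4,r3:3,r4:5,r5:Add2
  c7: issue SUB r4<-Add3  regs: r0:Add1,r1:Mul1,r2:4,r3:3,r4:Add3,r5:Add2
  c8: CDB Mul1=1; stall  regs: r0:Add1,r1:1,r2:4,r3:3,r4:Add3,r5:Add2
  c9: CDB Add3=-1; issue SUB r1<-Add3  regs: r0:Add1,r1:Add3,r2:4,r3:3,r4:-1,r5:Add2
  c10: CDB Add2=4; issue ADD r1<-Add2  regs: r0:Add1,r1:Add2,r2:4,r3:3,r4:-1,r5:4
  c11: CDB Add3=-2  regs: r0:Add1,r1:Add2,r2:4,r3:3,r4:-1,r5:4
  c12: CDB Add1=0  regs: r0:0,r1:Add2,r2:4,r3:3,r4:-1,r5:4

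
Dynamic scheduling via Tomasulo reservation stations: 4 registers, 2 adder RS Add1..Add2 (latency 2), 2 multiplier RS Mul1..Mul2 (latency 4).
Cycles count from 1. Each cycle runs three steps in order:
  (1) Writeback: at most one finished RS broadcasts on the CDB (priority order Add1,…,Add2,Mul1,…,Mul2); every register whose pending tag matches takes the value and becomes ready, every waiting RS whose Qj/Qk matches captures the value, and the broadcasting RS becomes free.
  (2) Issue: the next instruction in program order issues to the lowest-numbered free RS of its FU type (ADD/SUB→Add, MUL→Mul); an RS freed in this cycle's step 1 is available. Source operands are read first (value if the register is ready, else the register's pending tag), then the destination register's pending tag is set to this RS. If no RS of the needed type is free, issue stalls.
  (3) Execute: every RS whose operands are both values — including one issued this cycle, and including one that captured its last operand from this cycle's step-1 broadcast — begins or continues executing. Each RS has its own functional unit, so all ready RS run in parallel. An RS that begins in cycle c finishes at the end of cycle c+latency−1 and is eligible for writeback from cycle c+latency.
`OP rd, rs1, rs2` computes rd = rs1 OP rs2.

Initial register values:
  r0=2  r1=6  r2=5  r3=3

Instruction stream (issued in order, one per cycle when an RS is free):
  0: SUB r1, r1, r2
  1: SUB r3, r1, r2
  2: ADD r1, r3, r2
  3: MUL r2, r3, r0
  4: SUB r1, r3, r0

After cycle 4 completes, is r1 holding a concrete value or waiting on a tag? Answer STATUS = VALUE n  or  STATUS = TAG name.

STATUS = TAG Add1

  c1: issue SUB r1<-Add1  regs: r0:2,r1:Add1,r2:5,r3:3
  c2: issue SUB r3<-Add2  regs: r0:2,r1:Add1,r2:5,r3:Add2
  c3: CDB Add1=1; issue ADD r1<-Add1  regs: r0:2,r1:Add1,r2:5,r3:Add2
  c4: issue MUL r2<-Mul1  regs: r0:2,r1:Add1,r2:Mul1,r3:Add2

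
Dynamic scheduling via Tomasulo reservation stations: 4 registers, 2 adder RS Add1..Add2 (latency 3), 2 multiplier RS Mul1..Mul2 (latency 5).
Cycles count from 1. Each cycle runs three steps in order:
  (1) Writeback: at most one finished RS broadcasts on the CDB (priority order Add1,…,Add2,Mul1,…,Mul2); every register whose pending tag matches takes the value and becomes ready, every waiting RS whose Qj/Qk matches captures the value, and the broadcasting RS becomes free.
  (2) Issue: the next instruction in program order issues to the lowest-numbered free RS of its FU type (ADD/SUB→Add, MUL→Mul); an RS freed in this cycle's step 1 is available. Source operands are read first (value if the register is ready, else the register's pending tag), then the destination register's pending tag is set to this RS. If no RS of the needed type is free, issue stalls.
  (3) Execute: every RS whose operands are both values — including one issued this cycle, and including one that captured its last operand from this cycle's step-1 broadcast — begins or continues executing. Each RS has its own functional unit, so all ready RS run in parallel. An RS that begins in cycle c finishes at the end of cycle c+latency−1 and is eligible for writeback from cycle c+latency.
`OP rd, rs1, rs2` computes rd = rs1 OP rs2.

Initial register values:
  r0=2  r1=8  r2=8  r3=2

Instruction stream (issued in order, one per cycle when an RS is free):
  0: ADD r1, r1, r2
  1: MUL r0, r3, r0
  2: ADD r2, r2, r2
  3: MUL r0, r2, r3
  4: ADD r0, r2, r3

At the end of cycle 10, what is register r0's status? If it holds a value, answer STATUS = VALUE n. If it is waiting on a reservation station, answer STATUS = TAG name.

STATUS = VALUE 18

  c1: issue ADD r1<-Add1  regs: r0:2,r1:Add1,r2:8,r3:2
  c2: issue MUL r0<-Mul1  regs: r0:Mul1,r1:Add1,r2:8,r3:2
  c3: issue ADD r2<-Add2  regs: r0:Mul1,r1:Add1,r2:Add2,r3:2
  c4: CDB Add1=16; issue MUL r0<-Mul2  regs: r0:Mul2,r1:16,r2:Add2,r3:2
  c5: issue ADD r0<-Add1  regs: r0:Add1,r1:16,r2:Add2,r3:2
  c6: CDB Add2=16  regs: r0:Add1,r1:16,r2:16,r3:2
  c7: CDB Mul1=4  regs: r0:Add1,r1:16,r2:16,r3:2
  c8: -  regs: r0:Add1,r1:16,r2:16,r3:2
  c9: CDB Add1=18  regs: r0:18,r1:16,r2:16,r3:2
  c10: -  regs: r0:18,r1:16,r2:16,r3:2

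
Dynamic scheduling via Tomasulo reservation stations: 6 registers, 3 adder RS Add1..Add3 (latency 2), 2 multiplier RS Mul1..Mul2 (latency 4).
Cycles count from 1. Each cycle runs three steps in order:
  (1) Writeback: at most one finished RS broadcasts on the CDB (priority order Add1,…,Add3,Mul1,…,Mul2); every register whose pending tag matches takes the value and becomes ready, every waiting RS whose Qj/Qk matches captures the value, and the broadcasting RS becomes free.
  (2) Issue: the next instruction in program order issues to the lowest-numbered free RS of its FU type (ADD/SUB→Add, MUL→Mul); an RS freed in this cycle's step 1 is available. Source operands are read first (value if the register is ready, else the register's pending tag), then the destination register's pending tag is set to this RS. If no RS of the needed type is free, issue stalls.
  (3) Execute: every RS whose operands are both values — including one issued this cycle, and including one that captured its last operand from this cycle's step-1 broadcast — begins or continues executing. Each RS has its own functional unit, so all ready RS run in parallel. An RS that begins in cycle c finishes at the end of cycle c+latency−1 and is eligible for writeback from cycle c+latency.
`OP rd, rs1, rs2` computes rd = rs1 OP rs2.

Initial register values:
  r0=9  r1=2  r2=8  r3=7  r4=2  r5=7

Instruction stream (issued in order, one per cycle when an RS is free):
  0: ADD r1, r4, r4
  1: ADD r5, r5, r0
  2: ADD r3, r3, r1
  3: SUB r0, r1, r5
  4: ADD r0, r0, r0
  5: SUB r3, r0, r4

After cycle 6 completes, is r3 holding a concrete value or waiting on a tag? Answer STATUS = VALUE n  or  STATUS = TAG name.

STATUS = TAG Add2

  c1: issue ADD r1<-Add1  regs: r0:9,r1:Add1,r2:8,r3:7,r4:2,r5:7
  c2: issue ADD r5<-Add2  regs: r0:9,r1:Add1,r2:8,r3:7,r4:2,r5:Add2
  c3: CDB Add1=4; issue ADD r3<-Add1  regs: r0:9,r1:4,r2:8,r3:Add1,r4:2,r5:Add2
  c4: CDB Add2=16; issue SUB r0<-Add2  regs: r0:Add2,r1:4,r2:8,r3:Add1,r4:2,r5:16
  c5: CDB Add1=11; issue ADD r0<-Add1  regs: r0:Add1,r1:4,r2:8,r3:11,r4:2,r5:16
  c6: CDB Add2=-12; issue SUB r3<-Add2  regs: r0:Add1,r1:4,r2:8,r3:Add2,r4:2,r5:16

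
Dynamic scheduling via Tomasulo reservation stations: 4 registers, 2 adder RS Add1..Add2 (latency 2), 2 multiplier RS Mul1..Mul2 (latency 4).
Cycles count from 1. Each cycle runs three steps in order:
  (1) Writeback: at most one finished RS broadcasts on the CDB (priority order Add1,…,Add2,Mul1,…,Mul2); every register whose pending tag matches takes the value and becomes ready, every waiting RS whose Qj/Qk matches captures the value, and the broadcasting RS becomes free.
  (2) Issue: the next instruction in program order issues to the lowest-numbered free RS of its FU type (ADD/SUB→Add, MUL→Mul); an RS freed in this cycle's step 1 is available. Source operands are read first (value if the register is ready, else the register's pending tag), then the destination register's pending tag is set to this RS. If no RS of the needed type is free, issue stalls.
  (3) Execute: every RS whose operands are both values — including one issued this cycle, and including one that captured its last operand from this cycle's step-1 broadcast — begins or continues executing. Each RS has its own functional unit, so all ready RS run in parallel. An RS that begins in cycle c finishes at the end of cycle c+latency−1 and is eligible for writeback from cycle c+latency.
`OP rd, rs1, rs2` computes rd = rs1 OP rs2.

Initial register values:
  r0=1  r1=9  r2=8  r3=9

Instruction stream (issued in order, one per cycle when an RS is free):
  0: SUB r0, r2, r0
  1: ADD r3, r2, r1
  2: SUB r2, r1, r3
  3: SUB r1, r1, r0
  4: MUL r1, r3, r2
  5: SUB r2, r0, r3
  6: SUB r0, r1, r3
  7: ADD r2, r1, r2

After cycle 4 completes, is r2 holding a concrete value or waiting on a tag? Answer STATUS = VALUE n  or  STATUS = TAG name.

STATUS = TAG Add1

c1: issue SUB r0<-Add1 | r0:Add1,r1:9,r2:8,r3:9
c2: issue ADD r3<-Add2 | r0:Add1,r1:9,r2:8,r3:Add2
c3: CDB Add1=7; issue SUB r2<-Add1 | r0:7,r1:9,r2:Add1,r3:Add2
c4: CDB Add2=17; issue SUB r1<-Add2 | r0:7,r1:Add2,r2:Add1,r3:17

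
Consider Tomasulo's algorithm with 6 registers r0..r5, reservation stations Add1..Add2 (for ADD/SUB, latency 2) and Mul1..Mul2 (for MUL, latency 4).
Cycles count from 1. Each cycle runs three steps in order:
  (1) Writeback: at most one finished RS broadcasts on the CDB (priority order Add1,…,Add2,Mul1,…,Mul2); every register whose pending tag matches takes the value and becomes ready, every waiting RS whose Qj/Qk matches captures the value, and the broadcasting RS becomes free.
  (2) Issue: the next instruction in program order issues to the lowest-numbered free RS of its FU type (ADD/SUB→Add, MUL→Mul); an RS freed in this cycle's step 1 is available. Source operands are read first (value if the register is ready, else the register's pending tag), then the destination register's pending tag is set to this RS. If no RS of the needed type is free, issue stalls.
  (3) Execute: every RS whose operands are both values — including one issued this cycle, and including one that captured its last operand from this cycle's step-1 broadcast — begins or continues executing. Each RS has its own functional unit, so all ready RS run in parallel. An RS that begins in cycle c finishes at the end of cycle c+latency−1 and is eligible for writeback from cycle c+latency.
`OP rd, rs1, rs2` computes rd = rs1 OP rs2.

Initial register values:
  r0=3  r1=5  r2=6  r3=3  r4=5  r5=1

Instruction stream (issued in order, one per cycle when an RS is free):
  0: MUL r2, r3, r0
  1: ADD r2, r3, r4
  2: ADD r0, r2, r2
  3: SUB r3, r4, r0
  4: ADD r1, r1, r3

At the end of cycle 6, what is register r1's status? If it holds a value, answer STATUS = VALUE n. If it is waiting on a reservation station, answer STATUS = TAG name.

cycle 1: issue MUL r2<-Mul1 // r0:3,r1:5,r2:Mul1,r3:3,r4:5,r5:1
cycle 2: issue ADD r2<-Add1 // r0:3,r1:5,r2:Add1,r3:3,r4:5,r5:1
cycle 3: issue ADD r0<-Add2 // r0:Add2,r1:5,r2:Add1,r3:3,r4:5,r5:1
cycle 4: CDB Add1=8; issue SUB r3<-Add1 // r0:Add2,r1:5,r2:8,r3:Add1,r4:5,r5:1
cycle 5: CDB Mul1=9; stall // r0:Add2,r1:5,r2:8,r3:Add1,r4:5,r5:1
cycle 6: CDB Add2=16; issue ADD r1<-Add2 // r0:16,r1:Add2,r2:8,r3:Add1,r4:5,r5:1

STATUS = TAG Add2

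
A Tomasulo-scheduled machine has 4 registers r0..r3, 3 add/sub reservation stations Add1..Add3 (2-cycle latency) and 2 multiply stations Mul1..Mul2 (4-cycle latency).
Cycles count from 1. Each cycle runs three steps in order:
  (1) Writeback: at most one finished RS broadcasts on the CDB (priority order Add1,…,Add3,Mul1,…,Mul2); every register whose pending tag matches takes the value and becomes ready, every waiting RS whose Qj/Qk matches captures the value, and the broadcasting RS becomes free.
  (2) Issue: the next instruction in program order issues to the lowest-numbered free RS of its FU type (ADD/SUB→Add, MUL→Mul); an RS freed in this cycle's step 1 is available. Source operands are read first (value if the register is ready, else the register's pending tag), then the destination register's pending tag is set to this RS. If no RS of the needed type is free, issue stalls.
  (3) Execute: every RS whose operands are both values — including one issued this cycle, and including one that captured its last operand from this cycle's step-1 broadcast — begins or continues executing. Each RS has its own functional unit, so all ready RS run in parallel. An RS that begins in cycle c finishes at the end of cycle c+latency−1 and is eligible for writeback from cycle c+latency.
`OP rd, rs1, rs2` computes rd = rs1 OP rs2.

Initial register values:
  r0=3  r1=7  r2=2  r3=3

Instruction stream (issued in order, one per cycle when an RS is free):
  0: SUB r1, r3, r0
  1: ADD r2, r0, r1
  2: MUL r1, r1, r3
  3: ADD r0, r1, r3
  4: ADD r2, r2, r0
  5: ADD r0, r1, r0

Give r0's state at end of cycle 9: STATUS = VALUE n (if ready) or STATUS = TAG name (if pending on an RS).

cycle 1: issue SUB r1<-Add1 // r0:3,r1:Add1,r2:2,r3:3
cycle 2: issue ADD r2<-Add2 // r0:3,r1:Add1,r2:Add2,r3:3
cycle 3: CDB Add1=0; issue MUL r1<-Mul1 // r0:3,r1:Mul1,r2:Add2,r3:3
cycle 4: issue ADD r0<-Add1 // r0:Add1,r1:Mul1,r2:Add2,r3:3
cycle 5: CDB Add2=3; issue ADD r2<-Add2 // r0:Add1,r1:Mul1,r2:Add2,r3:3
cycle 6: issue ADD r0<-Add3 // r0:Add3,r1:Mul1,r2:Add2,r3:3
cycle 7: CDB Mul1=0 // r0:Add3,r1:0,r2:Add2,r3:3
cycle 8: - // r0:Add3,r1:0,r2:Add2,r3:3
cycle 9: CDB Add1=3 // r0:Add3,r1:0,r2:Add2,r3:3

STATUS = TAG Add3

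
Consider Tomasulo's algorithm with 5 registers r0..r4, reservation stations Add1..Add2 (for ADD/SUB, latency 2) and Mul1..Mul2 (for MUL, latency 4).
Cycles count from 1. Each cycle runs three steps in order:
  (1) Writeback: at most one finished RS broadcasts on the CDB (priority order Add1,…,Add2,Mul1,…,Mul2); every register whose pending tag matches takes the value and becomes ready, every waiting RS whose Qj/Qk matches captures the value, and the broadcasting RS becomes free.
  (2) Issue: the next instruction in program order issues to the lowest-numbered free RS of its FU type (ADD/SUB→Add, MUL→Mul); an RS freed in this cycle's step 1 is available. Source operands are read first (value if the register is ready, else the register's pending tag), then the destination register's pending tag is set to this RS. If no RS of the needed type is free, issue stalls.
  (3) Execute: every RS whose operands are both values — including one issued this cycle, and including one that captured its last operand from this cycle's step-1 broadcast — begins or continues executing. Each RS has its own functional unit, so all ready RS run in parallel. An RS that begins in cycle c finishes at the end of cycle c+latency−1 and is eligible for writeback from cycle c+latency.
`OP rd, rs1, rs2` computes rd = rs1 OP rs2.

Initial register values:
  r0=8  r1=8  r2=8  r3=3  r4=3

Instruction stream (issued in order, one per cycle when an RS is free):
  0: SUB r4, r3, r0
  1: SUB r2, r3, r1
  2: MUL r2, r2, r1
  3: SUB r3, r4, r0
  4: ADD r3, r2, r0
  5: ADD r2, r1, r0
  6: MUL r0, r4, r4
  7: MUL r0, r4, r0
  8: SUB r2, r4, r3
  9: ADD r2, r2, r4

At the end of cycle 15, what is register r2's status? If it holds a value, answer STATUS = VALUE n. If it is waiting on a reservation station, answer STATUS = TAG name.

cycle 1: issue SUB r4<-Add1 // r0:8,r1:8,r2:8,r3:3,r4:Add1
cycle 2: issue SUB r2<-Add2 // r0:8,r1:8,r2:Add2,r3:3,r4:Add1
cycle 3: CDB Add1=-5; issue MUL r2<-Mul1 // r0:8,r1:8,r2:Mul1,r3:3,r4:-5
cycle 4: CDB Add2=-5; issue SUB r3<-Add1 // r0:8,r1:8,r2:Mul1,r3:Add1,r4:-5
cycle 5: issue ADD r3<-Add2 // r0:8,r1:8,r2:Mul1,r3:Add2,r4:-5
cycle 6: CDB Add1=-13; issue ADD r2<-Add1 // r0:8,r1:8,r2:Add1,r3:Add2,r4:-5
cycle 7: issue MUL r0<-Mul2 // r0:Mul2,r1:8,r2:Add1,r3:Add2,r4:-5
cycle 8: CDB Add1=16; stall // r0:Mul2,r1:8,r2:16,r3:Add2,r4:-5
cycle 9: CDB Mul1=-40; issue MUL r0<-Mul1 // r0:Mul1,r1:8,r2:16,r3:Add2,r4:-5
cycle 10: issue SUB r2<-Add1 // r0:Mul1,r1:8,r2:Add1,r3:Add2,r4:-5
cycle 11: CDB Add2=-32; issue ADD r2<-Add2 // r0:Mul1,r1:8,r2:Add2,r3:-32,r4:-5
cycle 12: CDB Mul2=25 // r0:Mul1,r1:8,r2:Add2,r3:-32,r4:-5
cycle 13: CDB Add1=27 // r0:Mul1,r1:8,r2:Add2,r3:-32,r4:-5
cycle 14: - // r0:Mul1,r1:8,r2:Add2,r3:-32,r4:-5
cycle 15: CDB Add2=22 // r0:Mul1,r1:8,r2:22,r3:-32,r4:-5

STATUS = VALUE 22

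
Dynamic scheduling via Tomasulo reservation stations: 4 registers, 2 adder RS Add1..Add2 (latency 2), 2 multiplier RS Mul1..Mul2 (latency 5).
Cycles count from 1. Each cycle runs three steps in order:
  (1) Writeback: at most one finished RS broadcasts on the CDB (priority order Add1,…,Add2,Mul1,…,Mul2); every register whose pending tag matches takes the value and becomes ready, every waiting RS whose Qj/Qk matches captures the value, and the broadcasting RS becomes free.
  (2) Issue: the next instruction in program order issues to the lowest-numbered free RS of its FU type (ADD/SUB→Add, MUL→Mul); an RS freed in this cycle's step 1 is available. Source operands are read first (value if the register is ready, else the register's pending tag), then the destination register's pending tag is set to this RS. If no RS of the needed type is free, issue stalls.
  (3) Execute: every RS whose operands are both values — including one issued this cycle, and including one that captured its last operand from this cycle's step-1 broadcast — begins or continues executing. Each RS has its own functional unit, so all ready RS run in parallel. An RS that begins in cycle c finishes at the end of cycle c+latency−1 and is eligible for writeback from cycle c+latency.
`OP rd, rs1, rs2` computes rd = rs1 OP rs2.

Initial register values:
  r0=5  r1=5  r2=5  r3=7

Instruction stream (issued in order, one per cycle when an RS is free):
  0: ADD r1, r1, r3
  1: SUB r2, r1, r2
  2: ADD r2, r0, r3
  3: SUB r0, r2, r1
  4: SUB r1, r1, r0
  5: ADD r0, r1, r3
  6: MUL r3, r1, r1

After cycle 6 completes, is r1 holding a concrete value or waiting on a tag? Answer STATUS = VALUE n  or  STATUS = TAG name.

STATUS = TAG Add2

  c1: issue ADD r1<-Add1  regs: r0:5,r1:Add1,r2:5,r3:7
  c2: issue SUB r2<-Add2  regs: r0:5,r1:Add1,r2:Add2,r3:7
  c3: CDB Add1=12; issue ADD r2<-Add1  regs: r0:5,r1:12,r2:Add1,r3:7
  c4: stall  regs: r0:5,r1:12,r2:Add1,r3:7
  c5: CDB Add1=12; issue SUB r0<-Add1  regs: r0:Add1,r1:12,r2:12,r3:7
  c6: CDB Add2=7; issue SUB r1<-Add2  regs: r0:Add1,r1:Add2,r2:12,r3:7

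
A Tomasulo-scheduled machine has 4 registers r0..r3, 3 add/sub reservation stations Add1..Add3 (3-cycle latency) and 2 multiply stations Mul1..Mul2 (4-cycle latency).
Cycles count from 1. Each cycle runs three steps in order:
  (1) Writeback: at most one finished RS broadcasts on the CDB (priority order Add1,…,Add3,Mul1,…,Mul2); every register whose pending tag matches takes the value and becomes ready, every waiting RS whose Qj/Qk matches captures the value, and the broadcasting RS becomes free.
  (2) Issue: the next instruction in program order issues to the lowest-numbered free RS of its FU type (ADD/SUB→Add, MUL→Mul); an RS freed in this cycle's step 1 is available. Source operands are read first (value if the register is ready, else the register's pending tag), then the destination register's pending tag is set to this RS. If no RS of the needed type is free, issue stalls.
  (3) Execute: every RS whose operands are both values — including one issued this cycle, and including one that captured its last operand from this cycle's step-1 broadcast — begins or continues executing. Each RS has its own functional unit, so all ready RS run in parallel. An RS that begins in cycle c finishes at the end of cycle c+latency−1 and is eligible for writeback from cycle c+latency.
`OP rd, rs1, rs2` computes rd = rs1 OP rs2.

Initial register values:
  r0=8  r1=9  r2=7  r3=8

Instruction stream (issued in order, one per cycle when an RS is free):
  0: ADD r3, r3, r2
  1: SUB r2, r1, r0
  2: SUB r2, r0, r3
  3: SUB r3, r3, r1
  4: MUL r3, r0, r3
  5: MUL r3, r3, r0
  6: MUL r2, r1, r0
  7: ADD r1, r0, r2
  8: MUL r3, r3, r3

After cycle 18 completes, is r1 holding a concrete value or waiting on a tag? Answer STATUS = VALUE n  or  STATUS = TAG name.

STATUS = VALUE 80

cycle 1: issue ADD r3<-Add1 // r0:8,r1:9,r2:7,r3:Add1
cycle 2: issue SUB r2<-Add2 // r0:8,r1:9,r2:Add2,r3:Add1
cycle 3: issue SUB r2<-Add3 // r0:8,r1:9,r2:Add3,r3:Add1
cycle 4: CDB Add1=15; issue SUB r3<-Add1 // r0:8,r1:9,r2:Add3,r3:Add1
cycle 5: CDB Add2=1; issue MUL r3<-Mul1 // r0:8,r1:9,r2:Add3,r3:Mul1
cycle 6: issue MUL r3<-Mul2 // r0:8,r1:9,r2:Add3,r3:Mul2
cycle 7: CDB Add1=6; stall // r0:8,r1:9,r2:Add3,r3:Mul2
cycle 8: CDB Add3=-7; stall // r0:8,r1:9,r2:-7,r3:Mul2
cycle 9: stall // r0:8,r1:9,r2:-7,r3:Mul2
cycle 10: stall // r0:8,r1:9,r2:-7,r3:Mul2
cycle 11: CDB Mul1=48; issue MUL r2<-Mul1 // r0:8,r1:9,r2:Mul1,r3:Mul2
cycle 12: issue ADD r1<-Add1 // r0:8,r1:Add1,r2:Mul1,r3:Mul2
cycle 13: stall // r0:8,r1:Add1,r2:Mul1,r3:Mul2
cycle 14: stall // r0:8,r1:Add1,r2:Mul1,r3:Mul2
cycle 15: CDB Mul1=72; issue MUL r3<-Mul1 // r0:8,r1:Add1,r2:72,r3:Mul1
cycle 16: CDB Mul2=384 // r0:8,r1:Add1,r2:72,r3:Mul1
cycle 17: - // r0:8,r1:Add1,r2:72,r3:Mul1
cycle 18: CDB Add1=80 // r0:8,r1:80,r2:72,r3:Mul1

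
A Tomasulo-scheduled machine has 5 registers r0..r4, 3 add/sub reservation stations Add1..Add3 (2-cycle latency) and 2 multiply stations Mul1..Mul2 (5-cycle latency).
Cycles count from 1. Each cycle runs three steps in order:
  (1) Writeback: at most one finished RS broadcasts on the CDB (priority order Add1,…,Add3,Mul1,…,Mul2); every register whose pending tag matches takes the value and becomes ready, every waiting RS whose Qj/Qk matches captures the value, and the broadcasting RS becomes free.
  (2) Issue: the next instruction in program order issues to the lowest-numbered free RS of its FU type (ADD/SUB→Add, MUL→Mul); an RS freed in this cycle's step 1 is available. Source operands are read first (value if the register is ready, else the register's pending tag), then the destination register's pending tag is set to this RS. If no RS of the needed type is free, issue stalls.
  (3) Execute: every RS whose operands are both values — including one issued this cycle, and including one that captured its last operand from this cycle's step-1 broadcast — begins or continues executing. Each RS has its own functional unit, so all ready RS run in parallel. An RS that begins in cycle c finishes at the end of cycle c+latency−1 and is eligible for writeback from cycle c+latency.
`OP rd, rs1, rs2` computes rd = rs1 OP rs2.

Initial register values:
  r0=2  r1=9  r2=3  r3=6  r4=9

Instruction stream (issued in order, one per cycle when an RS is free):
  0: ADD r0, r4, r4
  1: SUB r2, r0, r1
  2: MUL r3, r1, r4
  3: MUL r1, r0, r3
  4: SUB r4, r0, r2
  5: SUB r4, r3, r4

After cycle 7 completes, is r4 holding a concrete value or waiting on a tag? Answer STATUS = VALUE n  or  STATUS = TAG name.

cycle 1: issue ADD r0<-Add1 // r0:Add1,r1:9,r2:3,r3:6,r4:9
cycle 2: issue SUB r2<-Add2 // r0:Add1,r1:9,r2:Add2,r3:6,r4:9
cycle 3: CDB Add1=18; issue MUL r3<-Mul1 // r0:18,r1:9,r2:Add2,r3:Mul1,r4:9
cycle 4: issue MUL r1<-Mul2 // r0:18,r1:Mul2,r2:Add2,r3:Mul1,r4:9
cycle 5: CDB Add2=9; issue SUB r4<-Add1 // r0:18,r1:Mul2,r2:9,r3:Mul1,r4:Add1
cycle 6: issue SUB r4<-Add2 // r0:18,r1:Mul2,r2:9,r3:Mul1,r4:Add2
cycle 7: CDB Add1=9 // r0:18,r1:Mul2,r2:9,r3:Mul1,r4:Add2

STATUS = TAG Add2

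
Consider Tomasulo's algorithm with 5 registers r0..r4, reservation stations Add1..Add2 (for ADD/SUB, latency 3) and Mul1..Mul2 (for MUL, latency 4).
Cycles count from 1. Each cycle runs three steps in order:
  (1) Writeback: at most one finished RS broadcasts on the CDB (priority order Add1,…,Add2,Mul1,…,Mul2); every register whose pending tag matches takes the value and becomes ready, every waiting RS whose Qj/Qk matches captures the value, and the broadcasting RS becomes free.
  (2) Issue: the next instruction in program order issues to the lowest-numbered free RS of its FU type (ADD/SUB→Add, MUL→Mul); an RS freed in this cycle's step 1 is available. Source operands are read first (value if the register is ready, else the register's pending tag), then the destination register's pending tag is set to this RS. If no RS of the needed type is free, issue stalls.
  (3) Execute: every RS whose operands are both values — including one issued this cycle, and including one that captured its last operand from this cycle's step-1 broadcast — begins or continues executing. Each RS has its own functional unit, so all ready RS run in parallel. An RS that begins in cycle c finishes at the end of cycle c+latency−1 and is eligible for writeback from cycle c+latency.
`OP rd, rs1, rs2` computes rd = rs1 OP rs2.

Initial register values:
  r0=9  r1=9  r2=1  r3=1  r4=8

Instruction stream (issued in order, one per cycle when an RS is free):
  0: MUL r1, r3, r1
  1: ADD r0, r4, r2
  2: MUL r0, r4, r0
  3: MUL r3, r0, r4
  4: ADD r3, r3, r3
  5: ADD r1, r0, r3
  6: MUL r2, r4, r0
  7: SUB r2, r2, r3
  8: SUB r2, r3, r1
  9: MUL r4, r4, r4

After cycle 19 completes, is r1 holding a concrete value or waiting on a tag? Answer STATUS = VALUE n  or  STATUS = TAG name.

cycle 1: issue MUL r1<-Mul1 // r0:9,r1:Mul1,r2:1,r3:1,r4:8
cycle 2: issue ADD r0<-Add1 // r0:Add1,r1:Mul1,r2:1,r3:1,r4:8
cycle 3: issue MUL r0<-Mul2 // r0:Mul2,r1:Mul1,r2:1,r3:1,r4:8
cycle 4: stall // r0:Mul2,r1:Mul1,r2:1,r3:1,r4:8
cycle 5: CDB Add1=9; stall // r0:Mul2,r1:Mul1,r2:1,r3:1,r4:8
cycle 6: CDB Mul1=9; issue MUL r3<-Mul1 // r0:Mul2,r1:9,r2:1,r3:Mul1,r4:8
cycle 7: issue ADD r3<-Add1 // r0:Mul2,r1:9,r2:1,r3:Add1,r4:8
cycle 8: issue ADD r1<-Add2 // r0:Mul2,r1:Add2,r2:1,r3:Add1,r4:8
cycle 9: CDB Mul2=72; issue MUL r2<-Mul2 // r0:72,r1:Add2,r2:Mul2,r3:Add1,r4:8
cycle 10: stall // r0:72,r1:Add2,r2:Mul2,r3:Add1,r4:8
cycle 11: stall // r0:72,r1:Add2,r2:Mul2,r3:Add1,r4:8
cycle 12: stall // r0:72,r1:Add2,r2:Mul2,r3:Add1,r4:8
cycle 13: CDB Mul1=576; stall // r0:72,r1:Add2,r2:Mul2,r3:Add1,r4:8
cycle 14: CDB Mul2=576; stall // r0:72,r1:Add2,r2:576,r3:Add1,r4:8
cycle 15: stall // r0:72,r1:Add2,r2:576,r3:Add1,r4:8
cycle 16: CDB Add1=1152; issue SUB r2<-Add1 // r0:72,r1:Add2,r2:Add1,r3:1152,r4:8
cycle 17: stall // r0:72,r1:Add2,r2:Add1,r3:1152,r4:8
cycle 18: stall // r0:72,r1:Add2,r2:Add1,r3:1152,r4:8
cycle 19: CDB Add1=-576; issue SUB r2<-Add1 // r0:72,r1:Add2,r2:Add1,r3:1152,r4:8

STATUS = TAG Add2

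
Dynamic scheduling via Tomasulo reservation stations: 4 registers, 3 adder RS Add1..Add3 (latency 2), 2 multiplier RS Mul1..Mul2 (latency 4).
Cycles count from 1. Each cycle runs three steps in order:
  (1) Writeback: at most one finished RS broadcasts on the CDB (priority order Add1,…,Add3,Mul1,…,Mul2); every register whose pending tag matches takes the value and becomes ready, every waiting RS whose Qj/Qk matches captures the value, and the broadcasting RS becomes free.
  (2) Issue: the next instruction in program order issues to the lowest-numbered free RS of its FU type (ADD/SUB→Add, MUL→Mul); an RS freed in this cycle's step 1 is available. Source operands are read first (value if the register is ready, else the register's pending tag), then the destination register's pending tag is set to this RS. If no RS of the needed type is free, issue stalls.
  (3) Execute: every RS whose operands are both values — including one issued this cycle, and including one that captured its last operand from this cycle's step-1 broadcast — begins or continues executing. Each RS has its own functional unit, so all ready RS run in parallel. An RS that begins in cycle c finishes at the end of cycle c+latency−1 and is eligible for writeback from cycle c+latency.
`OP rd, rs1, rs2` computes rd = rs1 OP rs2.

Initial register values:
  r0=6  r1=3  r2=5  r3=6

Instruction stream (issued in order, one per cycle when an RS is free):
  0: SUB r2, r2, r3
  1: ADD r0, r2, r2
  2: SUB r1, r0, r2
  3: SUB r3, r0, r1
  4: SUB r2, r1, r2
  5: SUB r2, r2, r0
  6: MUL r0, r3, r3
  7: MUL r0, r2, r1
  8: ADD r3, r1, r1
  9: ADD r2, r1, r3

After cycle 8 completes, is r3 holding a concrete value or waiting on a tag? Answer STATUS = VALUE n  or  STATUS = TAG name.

STATUS = TAG Add3

c1: issue SUB r2<-Add1 | r0:6,r1:3,r2:Add1,r3:6
c2: issue ADD r0<-Add2 | r0:Add2,r1:3,r2:Add1,r3:6
c3: CDB Add1=-1; issue SUB r1<-Add1 | r0:Add2,r1:Add1,r2:-1,r3:6
c4: issue SUB r3<-Add3 | r0:Add2,r1:Add1,r2:-1,r3:Add3
c5: CDB Add2=-2; issue SUB r2<-Add2 | r0:-2,r1:Add1,r2:Add2,r3:Add3
c6: stall | r0:-2,r1:Add1,r2:Add2,r3:Add3
c7: CDB Add1=-1; issue SUB r2<-Add1 | r0:-2,r1:-1,r2:Add1,r3:Add3
c8: issue MUL r0<-Mul1 | r0:Mul1,r1:-1,r2:Add1,r3:Add3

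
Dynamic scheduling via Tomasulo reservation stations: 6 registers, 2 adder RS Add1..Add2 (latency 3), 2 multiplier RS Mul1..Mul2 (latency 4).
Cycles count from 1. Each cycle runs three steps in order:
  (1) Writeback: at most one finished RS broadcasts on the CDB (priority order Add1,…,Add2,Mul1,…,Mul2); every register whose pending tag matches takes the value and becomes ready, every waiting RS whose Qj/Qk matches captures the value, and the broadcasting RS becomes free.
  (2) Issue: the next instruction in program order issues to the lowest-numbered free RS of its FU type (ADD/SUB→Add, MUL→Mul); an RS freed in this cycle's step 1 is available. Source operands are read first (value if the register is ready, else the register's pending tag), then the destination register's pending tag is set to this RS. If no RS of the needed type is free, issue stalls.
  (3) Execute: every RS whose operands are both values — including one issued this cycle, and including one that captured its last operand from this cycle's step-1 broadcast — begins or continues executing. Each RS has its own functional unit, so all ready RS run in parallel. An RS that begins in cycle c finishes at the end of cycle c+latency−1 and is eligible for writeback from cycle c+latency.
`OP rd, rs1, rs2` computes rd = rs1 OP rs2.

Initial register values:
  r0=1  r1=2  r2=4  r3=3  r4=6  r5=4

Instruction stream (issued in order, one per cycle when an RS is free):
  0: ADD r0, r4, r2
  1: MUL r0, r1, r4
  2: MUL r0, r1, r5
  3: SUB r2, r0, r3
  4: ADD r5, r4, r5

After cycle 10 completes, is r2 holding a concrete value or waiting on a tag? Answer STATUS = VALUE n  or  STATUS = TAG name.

  c1: issue ADD r0<-Add1  regs: r0:Add1,r1:2,r2:4,r3:3,r4:6,r5:4
  c2: issue MUL r0<-Mul1  regs: r0:Mul1,r1:2,r2:4,r3:3,r4:6,r5:4
  c3: issue MUL r0<-Mul2  regs: r0:Mul2,r1:2,r2:4,r3:3,r4:6,r5:4
  c4: CDB Add1=10; issue SUB r2<-Add1  regs: r0:Mul2,r1:2,r2:Add1,r3:3,r4:6,r5:4
  c5: issue ADD r5<-Add2  regs: r0:Mul2,r1:2,r2:Add1,r3:3,r4:6,r5:Add2
  c6: CDB Mul1=12  regs: r0:Mul2,r1:2,r2:Add1,r3:3,r4:6,r5:Add2
  c7: CDB Mul2=8  regs: r0:8,r1:2,r2:Add1,r3:3,r4:6,r5:Add2
  c8: CDB Add2=10  regs: r0:8,r1:2,r2:Add1,r3:3,r4:6,r5:10
  c9: -  regs: r0:8,r1:2,r2:Add1,r3:3,r4:6,r5:10
  c10: CDB Add1=5  regs: r0:8,r1:2,r2:5,r3:3,r4:6,r5:10

STATUS = VALUE 5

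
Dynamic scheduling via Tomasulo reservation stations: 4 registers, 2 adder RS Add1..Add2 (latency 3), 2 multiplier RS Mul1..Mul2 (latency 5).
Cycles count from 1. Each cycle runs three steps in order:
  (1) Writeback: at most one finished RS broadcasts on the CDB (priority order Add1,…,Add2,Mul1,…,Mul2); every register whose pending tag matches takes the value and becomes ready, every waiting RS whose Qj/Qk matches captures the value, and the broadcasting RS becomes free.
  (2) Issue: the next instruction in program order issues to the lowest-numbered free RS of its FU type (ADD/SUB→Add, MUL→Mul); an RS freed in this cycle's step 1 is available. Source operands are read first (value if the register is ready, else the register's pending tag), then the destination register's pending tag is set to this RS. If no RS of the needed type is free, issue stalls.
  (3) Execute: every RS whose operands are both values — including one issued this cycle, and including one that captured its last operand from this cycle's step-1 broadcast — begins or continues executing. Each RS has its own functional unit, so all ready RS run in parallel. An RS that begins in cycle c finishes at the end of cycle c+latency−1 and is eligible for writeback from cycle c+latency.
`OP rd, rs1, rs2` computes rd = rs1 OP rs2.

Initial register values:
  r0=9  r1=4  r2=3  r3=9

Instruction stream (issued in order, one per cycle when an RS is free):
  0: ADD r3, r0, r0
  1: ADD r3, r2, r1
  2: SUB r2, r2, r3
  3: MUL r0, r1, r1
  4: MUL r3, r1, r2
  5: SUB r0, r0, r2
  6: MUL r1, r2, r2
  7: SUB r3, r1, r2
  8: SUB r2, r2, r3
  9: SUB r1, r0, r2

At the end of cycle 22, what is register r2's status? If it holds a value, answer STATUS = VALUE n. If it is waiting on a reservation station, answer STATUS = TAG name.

STATUS = VALUE -24

cycle 1: issue ADD r3<-Add1 // r0:9,r1:4,r2:3,r3:Add1
cycle 2: issue ADD r3<-Add2 // r0:9,r1:4,r2:3,r3:Add2
cycle 3: stall // r0:9,r1:4,r2:3,r3:Add2
cycle 4: CDB Add1=18; issue SUB r2<-Add1 // r0:9,r1:4,r2:Add1,r3:Add2
cycle 5: CDB Add2=7; issue MUL r0<-Mul1 // r0:Mul1,r1:4,r2:Add1,r3:7
cycle 6: issue MUL r3<-Mul2 // r0:Mul1,r1:4,r2:Add1,r3:Mul2
cycle 7: issue SUB r0<-Add2 // r0:Add2,r1:4,r2:Add1,r3:Mul2
cycle 8: CDB Add1=-4; stall // r0:Add2,r1:4,r2:-4,r3:Mul2
cycle 9: stall // r0:Add2,r1:4,r2:-4,r3:Mul2
cycle 10: CDB Mul1=16; issue MUL r1<-Mul1 // r0:Add2,r1:Mul1,r2:-4,r3:Mul2
cycle 11: issue SUB r3<-Add1 // r0:Add2,r1:Mul1,r2:-4,r3:Add1
cycle 12: stall // r0:Add2,r1:Mul1,r2:-4,r3:Add1
cycle 13: CDB Add2=20; issue SUB r2<-Add2 // r0:20,r1:Mul1,r2:Add2,r3:Add1
cycle 14: CDB Mul2=-16; stall // r0:20,r1:Mul1,r2:Add2,r3:Add1
cycle 15: CDB Mul1=16; stall // r0:20,r1:16,r2:Add2,r3:Add1
cycle 16: stall // r0:20,r1:16,r2:Add2,r3:Add1
cycle 17: stall // r0:20,r1:16,r2:Add2,r3:Add1
cycle 18: CDB Add1=20; issue SUB r1<-Add1 // r0:20,r1:Add1,r2:Add2,r3:20
cycle 19: - // r0:20,r1:Add1,r2:Add2,r3:20
cycle 20: - // r0:20,r1:Add1,r2:Add2,r3:20
cycle 21: CDB Add2=-24 // r0:20,r1:Add1,r2:-24,r3:20
cycle 22: - // r0:20,r1:Add1,r2:-24,r3:20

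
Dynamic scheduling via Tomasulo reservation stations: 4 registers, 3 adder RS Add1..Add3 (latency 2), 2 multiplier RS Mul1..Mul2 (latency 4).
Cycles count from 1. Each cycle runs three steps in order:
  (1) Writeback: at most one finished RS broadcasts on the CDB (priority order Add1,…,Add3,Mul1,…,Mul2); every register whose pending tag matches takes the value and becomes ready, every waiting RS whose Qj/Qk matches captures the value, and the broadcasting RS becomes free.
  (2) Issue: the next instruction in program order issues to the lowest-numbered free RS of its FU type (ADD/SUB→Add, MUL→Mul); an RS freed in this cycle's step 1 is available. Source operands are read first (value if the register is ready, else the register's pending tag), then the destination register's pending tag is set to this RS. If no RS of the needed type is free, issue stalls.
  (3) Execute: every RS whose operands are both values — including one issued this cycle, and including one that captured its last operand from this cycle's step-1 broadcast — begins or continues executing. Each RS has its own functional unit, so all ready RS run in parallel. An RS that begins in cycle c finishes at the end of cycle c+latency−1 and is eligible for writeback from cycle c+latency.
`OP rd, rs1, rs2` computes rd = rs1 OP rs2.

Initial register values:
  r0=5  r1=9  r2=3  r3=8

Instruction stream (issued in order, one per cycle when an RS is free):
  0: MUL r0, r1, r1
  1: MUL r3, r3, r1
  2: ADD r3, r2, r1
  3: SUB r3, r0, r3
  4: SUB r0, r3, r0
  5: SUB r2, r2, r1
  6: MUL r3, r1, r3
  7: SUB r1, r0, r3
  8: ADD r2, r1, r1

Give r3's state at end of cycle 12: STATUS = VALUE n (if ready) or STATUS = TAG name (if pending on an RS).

  c1: issue MUL r0<-Mul1  regs: r0:Mul1,r1:9,r2:3,r3:8
  c2: issue MUL r3<-Mul2  regs: r0:Mul1,r1:9,r2:3,r3:Mul2
  c3: issue ADD r3<-Add1  regs: r0:Mul1,r1:9,r2:3,r3:Add1
  c4: issue SUB r3<-Add2  regs: r0:Mul1,r1:9,r2:3,r3:Add2
  c5: CDB Add1=12; issue SUB r0<-Add1  regs: r0:Add1,r1:9,r2:3,r3:Add2
  c6: CDB Mul1=81; issue SUB r2<-Add3  regs: r0:Add1,r1:9,r2:Add3,r3:Add2
  c7: CDB Mul2=72; issue MUL r3<-Mul1  regs: r0:Add1,r1:9,r2:Add3,r3:Mul1
  c8: CDB Add2=69; issue SUB r1<-Add2  regs: r0:Add1,r1:Add2,r2:Add3,r3:Mul1
  c9: CDB Add3=-6; issue ADD r2<-Add3  regs: r0:Add1,r1:Add2,r2:Add3,r3:Mul1
  c10: CDB Add1=-12  regs: r0:-12,r1:Add2,r2:Add3,r3:Mul1
  c11: -  regs: r0:-12,r1:Add2,r2:Add3,r3:Mul1
  c12: CDB Mul1=621  regs: r0:-12,r1:Add2,r2:Add3,r3:621

STATUS = VALUE 621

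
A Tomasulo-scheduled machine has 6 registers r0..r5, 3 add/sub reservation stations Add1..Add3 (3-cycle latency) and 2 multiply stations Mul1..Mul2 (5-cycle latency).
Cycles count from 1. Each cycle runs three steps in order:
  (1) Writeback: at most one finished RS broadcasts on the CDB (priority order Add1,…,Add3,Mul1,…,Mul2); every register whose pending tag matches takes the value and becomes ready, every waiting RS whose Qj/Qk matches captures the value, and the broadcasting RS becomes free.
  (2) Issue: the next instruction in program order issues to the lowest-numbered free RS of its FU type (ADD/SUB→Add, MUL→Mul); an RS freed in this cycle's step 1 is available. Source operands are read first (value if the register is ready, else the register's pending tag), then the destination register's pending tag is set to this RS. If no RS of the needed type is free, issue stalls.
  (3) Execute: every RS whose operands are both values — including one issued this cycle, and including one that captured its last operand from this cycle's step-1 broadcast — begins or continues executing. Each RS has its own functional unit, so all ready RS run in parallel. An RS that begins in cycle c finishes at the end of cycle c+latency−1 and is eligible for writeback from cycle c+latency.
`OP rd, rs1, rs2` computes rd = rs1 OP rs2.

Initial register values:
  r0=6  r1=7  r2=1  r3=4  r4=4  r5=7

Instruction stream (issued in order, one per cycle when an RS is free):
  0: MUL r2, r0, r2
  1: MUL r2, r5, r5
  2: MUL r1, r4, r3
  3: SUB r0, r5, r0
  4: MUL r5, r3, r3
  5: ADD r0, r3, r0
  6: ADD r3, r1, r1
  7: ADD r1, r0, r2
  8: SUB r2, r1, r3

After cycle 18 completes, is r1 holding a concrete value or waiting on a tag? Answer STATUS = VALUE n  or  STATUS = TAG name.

cycle 1: issue MUL r2<-Mul1 // r0:6,r1:7,r2:Mul1,r3:4,r4:4,r5:7
cycle 2: issue MUL r2<-Mul2 // r0:6,r1:7,r2:Mul2,r3:4,r4:4,r5:7
cycle 3: stall // r0:6,r1:7,r2:Mul2,r3:4,r4:4,r5:7
cycle 4: stall // r0:6,r1:7,r2:Mul2,r3:4,r4:4,r5:7
cycle 5: stall // r0:6,r1:7,r2:Mul2,r3:4,r4:4,r5:7
cycle 6: CDB Mul1=6; issue MUL r1<-Mul1 // r0:6,r1:Mul1,r2:Mul2,r3:4,r4:4,r5:7
cycle 7: CDB Mul2=49; issue SUB r0<-Add1 // r0:Add1,r1:Mul1,r2:49,r3:4,r4:4,r5:7
cycle 8: issue MUL r5<-Mul2 // r0:Add1,r1:Mul1,r2:49,r3:4,r4:4,r5:Mul2
cycle 9: issue ADD r0<-Add2 // r0:Add2,r1:Mul1,r2:49,r3:4,r4:4,r5:Mul2
cycle 10: CDB Add1=1; issue ADD r3<-Add1 // r0:Add2,r1:Mul1,r2:49,r3:Add1,r4:4,r5:Mul2
cycle 11: CDB Mul1=16; issue ADD r1<-Add3 // r0:Add2,r1:Add3,r2:49,r3:Add1,r4:4,r5:Mul2
cycle 12: stall // r0:Add2,r1:Add3,r2:49,r3:Add1,r4:4,r5:Mul2
cycle 13: CDB Add2=5; issue SUB r2<-Add2 // r0:5,r1:Add3,r2:Add2,r3:Add1,r4:4,r5:Mul2
cycle 14: CDB Add1=32 // r0:5,r1:Add3,r2:Add2,r3:32,r4:4,r5:Mul2
cycle 15: CDB Mul2=16 // r0:5,r1:Add3,r2:Add2,r3:32,r4:4,r5:16
cycle 16: CDB Add3=54 // r0:5,r1:54,r2:Add2,r3:32,r4:4,r5:16
cycle 17: - // r0:5,r1:54,r2:Add2,r3:32,r4:4,r5:16
cycle 18: - // r0:5,r1:54,r2:Add2,r3:32,r4:4,r5:16

STATUS = VALUE 54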